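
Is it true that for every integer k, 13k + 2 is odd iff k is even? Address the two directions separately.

(⟹) This fails: k = 7 gives 13k + 2 = 93, which is odd, but 7 is odd, not even.

(⟸) This also fails: k = 6 is even, but 13k + 2 = 80 is even, not odd.

Both directions fail.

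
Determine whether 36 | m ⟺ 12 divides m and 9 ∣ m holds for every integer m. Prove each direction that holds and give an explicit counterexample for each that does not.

The biconditional holds.

(→) If 36 ∣ m, write m = 36q. Since 36 = 3·12, m = 12·(3q), so 12 ∣ m; and since 36 = 4·9, m = 9·(4q), so 9 ∣ m.

(←) Suppose 12 ∣ m and 9 ∣ m. Any common multiple of 12 and 9 is a multiple of their lcm; here lcm(12, 9) = 12·9/gcd(12, 9) = 108/3 = 36, so 36 ∣ m.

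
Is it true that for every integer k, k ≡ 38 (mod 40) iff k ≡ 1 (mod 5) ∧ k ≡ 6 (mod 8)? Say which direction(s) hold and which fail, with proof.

(⇒) This fails: k = 38 gives 38 ≡ 38 (mod 40) but 38 ≡ 3 (mod 5), so the conjunction on the right does not hold.

(⇐) This fails: k = 6 satisfies both congruences on the right (6 ≡ 1 mod 5 and 6 ≡ 6 mod 8) yet 6 ≡ 6 (mod 40), not 38.

Neither direction holds.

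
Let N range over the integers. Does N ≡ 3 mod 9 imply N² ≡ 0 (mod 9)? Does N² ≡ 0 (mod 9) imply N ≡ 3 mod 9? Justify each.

The forward direction holds; the converse fails.

[⇐] This fails: take N = 0. Then 0² = 0 ≡ 0 (mod 9), yet 0 ≡ 0 (mod 9), not 3.

[⇒] Suppose N ≡ 3 mod 9. Write N = 9j + 3. Then (9j + 3)² = 81j² + 54j + 9 = 9(9j² + 6j + 1) + 0, so N² ≡ 0 (mod 9).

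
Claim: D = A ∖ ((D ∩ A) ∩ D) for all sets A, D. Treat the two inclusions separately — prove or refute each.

(⊆) fails and (⊇) fails.

Forward inclusion. This inclusion fails. Take A = ∅, D = {1}; then 1 ∈ D but 1 ∉ A ∖ ((D ∩ A) ∩ D).

Reverse inclusion. This inclusion fails. Take A = {1}, D = ∅; then 1 ∈ A ∖ ((D ∩ A) ∩ D) but 1 ∉ D.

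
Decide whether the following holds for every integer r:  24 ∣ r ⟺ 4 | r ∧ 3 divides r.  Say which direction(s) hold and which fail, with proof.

[⇒] If 24 ∣ r, write r = 24q. Since 24 = 6·4, r = 4·(6q), so 4 ∣ r; and since 24 = 8·3, r = 3·(8q), so 3 ∣ r.

[⇐] This fails: take r = 12. Both 4 ∣ 12 and 3 ∣ 12, yet 12 is not a multiple of 24 (since 12 = 0·24 + 12), so 24 ∤ 12.

Only the forward implication holds.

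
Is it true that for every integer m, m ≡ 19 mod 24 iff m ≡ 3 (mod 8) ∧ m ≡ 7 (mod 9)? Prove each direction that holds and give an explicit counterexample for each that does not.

Forward direction. This fails: m = 67 gives 67 ≡ 19 (mod 24) but 67 ≡ 4 (mod 9), so the conjunction on the right does not hold.

Converse. If m ≡ 3 (mod 8) and m ≡ 7 (mod 9), then by the Chinese remainder theorem m ≡ 43 (mod 72). Since 43 ≡ 19 (mod 24) and 24 ∣ 72, we get m ≡ 19 (mod 24).

The forward direction fails; the converse holds.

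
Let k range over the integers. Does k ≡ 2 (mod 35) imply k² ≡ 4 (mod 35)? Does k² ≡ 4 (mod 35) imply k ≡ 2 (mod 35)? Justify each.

Not equivalent: only (⇒) holds.

(←) This fails: take k = 12. Then 12² = 144 ≡ 4 (mod 35), yet 12 ≡ 12 (mod 35), not 2.

(→) Suppose k ≡ 2 (mod 35). Write k = 35j + 2. Then (35j + 2)² = 1225j² + 140j + 4 = 35(35j² + 4j) + 4, so k² ≡ 4 (mod 35).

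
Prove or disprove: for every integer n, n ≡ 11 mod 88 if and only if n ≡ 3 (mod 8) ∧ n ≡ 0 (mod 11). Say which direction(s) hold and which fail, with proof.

Forward direction. Suppose n ≡ 11 (mod 88); write n = 88j + 11. Since 8 ∣ 88, reducing mod 8 gives n ≡ 11 ≡ 3 (mod 8); since 11 ∣ 88, reducing mod 11 gives n ≡ 11 ≡ 0 (mod 11).

Converse. If n ≡ 3 (mod 8) and n ≡ 0 (mod 11), then by the Chinese remainder theorem n ≡ 11 (mod 88). This is exactly n ≡ 11 (mod 88).

The biconditional holds.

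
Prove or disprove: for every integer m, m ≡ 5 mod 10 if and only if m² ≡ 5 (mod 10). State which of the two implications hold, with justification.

[⇐] For the converse, argue contrapositively. If m ≢ 5 (mod 10), then m is congruent to one of 0, 1, 2, 3, 4, 6, 7, 8, 9 modulo 10, and these give m² ≡ 0, 1, 4, 9, 6, 6, 9, 4, 1 respectively — never 5.

[⇒] Suppose m ≡ 5 mod 10. Write m = 10j + 5. Then (10j + 5)² = 100j² + 100j + 25 = 10(10j² + 10j + 2) + 5, so m² ≡ 5 (mod 10).

Both directions hold; the statement is true.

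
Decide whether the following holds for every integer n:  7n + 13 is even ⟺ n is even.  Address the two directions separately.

(→) This fails: n = 1 gives 7n + 13 = 20, which is even, but 1 is odd, not even.

(←) This also fails: n = 4 is even, but 7n + 13 = 41 is odd, not even.

(⇒) fails and (⇐) fails.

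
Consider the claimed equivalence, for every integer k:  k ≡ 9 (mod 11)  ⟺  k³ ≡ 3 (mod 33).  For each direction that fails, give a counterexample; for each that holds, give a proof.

The forward direction fails; the converse holds.

[⇒] This fails: take k = 20. Then 20 ≡ 9 (mod 11), but 20³ = 8000 ≡ 14 (mod 33), not 3.

[⇐] Conversely, the residues r modulo 33 with r³ ≡ 3 (mod 33) are exactly {9}, and each is ≡ 9 (mod 11).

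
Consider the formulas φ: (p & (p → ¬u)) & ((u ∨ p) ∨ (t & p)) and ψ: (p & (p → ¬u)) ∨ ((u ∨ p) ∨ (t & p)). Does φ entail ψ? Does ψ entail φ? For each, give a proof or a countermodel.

Not equivalent: only (⇒) holds.

[⇒] Assume the antecedent. If t is true, the antecedent forces (t = T, u = F, p = T), and the consequent holds there. If t is false, the antecedent forces (t = F, u = F, p = T), and the consequent holds there. Either way the consequent holds.

[⇐] This fails. Under t = F, u = T, p = F, the left side is false but the right side is true.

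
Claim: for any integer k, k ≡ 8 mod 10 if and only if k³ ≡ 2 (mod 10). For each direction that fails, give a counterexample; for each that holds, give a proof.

Equivalent; both directions hold.

Forward direction. Suppose k ≡ 8 mod 10. Write k = 10j + 8. Then (10j + 8)³ = 1000j³ + 2400j² + 1920j + 512 = 10(100j³ + 240j² + 192j + 51) + 2, so k³ ≡ 2 (mod 10).

Converse. Suppose k³ ≡ 2 (mod 10). The only residue r in {0, …, 9} with r³ ≡ 2 (mod 10) is r = 8, so k ≡ 8 (mod 10).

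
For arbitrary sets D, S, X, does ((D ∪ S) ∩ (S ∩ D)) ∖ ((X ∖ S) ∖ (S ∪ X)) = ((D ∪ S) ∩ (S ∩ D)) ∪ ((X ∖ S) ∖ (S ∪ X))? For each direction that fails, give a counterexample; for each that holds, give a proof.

(⊆) Let x ∈ ((D ∪ S) ∩ (S ∩ D)) ∖ ((X ∖ S) ∖ (S ∪ X)). Then either x ∈ D ∩ S and x ∉ X; or x ∈ D ∩ S ∩ X. In each case x ∈ ((D ∪ S) ∩ (S ∩ D)) ∪ ((X ∖ S) ∖ (S ∪ X)), so ((D ∪ S) ∩ (S ∩ D)) ∖ ((X ∖ S) ∖ (S ∪ X)) ⊆ ((D ∪ S) ∩ (S ∩ D)) ∪ ((X ∖ S) ∖ (S ∪ X)).

(⊇) Let x ∈ ((D ∪ S) ∩ (S ∩ D)) ∪ ((X ∖ S) ∖ (S ∪ X)). Then either x ∈ D ∩ S and x ∉ X; or x ∈ D ∩ S ∩ X. In each case x ∈ ((D ∪ S) ∩ (S ∩ D)) ∖ ((X ∖ S) ∖ (S ∪ X)), so ((D ∪ S) ∩ (S ∩ D)) ∪ ((X ∖ S) ∖ (S ∪ X)) ⊆ ((D ∪ S) ∩ (S ∩ D)) ∖ ((X ∖ S) ∖ (S ∪ X)).

Both inclusions hold; the sets are equal.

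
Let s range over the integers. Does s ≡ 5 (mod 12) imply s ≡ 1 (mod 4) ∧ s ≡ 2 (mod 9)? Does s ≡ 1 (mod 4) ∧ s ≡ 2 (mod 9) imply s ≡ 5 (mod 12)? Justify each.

(⇒) This fails: s = 17 gives 17 ≡ 5 (mod 12) but 17 ≡ 8 (mod 9), so the conjunction on the right does not hold.

(⇐) Conversely, if s ≡ 1 (mod 4) and s ≡ 2 (mod 9), then by the Chinese remainder theorem s ≡ 29 (mod 36). Since 29 ≡ 5 (mod 12) and 12 ∣ 36, we get s ≡ 5 (mod 12).

Only the reverse direction holds.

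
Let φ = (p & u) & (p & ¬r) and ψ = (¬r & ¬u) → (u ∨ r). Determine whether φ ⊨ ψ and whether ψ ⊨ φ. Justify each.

Not equivalent: only (⇒) holds.

(⇒) Assume the antecedent. If r is true, the antecedent cannot hold. If r is false, the antecedent forces (r = F, u = T, p = T), and (¬r & ¬u) → (u ∨ r) holds there. Either way (¬r & ¬u) → (u ∨ r) holds.

(⇐) This fails. Under r = T, u = F, p = F, the left side is false but the right side is true.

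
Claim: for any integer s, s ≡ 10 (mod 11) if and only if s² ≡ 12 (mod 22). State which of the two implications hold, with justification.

(⟹) This fails: take s = 21. Then 21 ≡ 10 (mod 11), but 21² = 441 ≡ 1 (mod 22), not 12.

(⟸) This fails: take s = 12. Then 12² = 144 ≡ 12 (mod 22), yet 12 ≡ 1 (mod 11), not 10.

Neither direction holds.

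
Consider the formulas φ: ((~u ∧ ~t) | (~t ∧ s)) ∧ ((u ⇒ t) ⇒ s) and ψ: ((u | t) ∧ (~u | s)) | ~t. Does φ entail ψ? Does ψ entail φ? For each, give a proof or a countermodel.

[⇒] Assume the antecedent. If u is true, the antecedent forces (u = T, t = F, s = T), and ((u | t) ∧ (~u | s)) | ~t holds there. If u is false, ((u | t) ∧ (~u | s)) | ~t reduces to true regardless of the other variables. Either way ((u | t) ∧ (~u | s)) | ~t holds.

[⇐] This fails. Under u = F, t = F, s = F, the left side is false but the right side is true.

(⇒) holds; (⇐) fails.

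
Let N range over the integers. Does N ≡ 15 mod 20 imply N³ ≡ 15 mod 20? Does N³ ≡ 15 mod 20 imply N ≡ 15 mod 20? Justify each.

(⇒) Suppose N ≡ 15 mod 20. Write N = 20j + 15. Then (20j + 15)³ = 8000j³ + 18000j² + 13500j + 3375 = 20(400j³ + 900j² + 675j + 168) + 15, so N³ ≡ 15 (mod 20).

(⇐) Conversely, suppose N³ ≡ 15 (mod 20). The only residue r in {0, …, 19} with r³ ≡ 15 (mod 20) is r = 15, so N ≡ 15 (mod 20).

Both directions hold.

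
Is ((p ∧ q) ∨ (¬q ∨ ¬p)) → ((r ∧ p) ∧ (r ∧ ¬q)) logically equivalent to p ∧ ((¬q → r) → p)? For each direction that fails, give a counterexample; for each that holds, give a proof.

Not equivalent: only (⇒) holds.

(⟹) Assume the antecedent. If q is true, the antecedent cannot hold. If q is false, the antecedent forces (q = F, p = T, r = T), and p ∧ ((¬q → r) → p) holds there. Either way p ∧ ((¬q → r) → p) holds.

(⟸) This fails. Under q = F, p = T, r = F, the left side is false but the right side is true.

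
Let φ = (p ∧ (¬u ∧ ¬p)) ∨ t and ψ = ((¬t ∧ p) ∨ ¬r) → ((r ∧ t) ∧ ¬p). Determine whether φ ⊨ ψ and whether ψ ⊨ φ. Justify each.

(⇒) fails and (⇐) fails.

(→) This fails. Under r = F, u = F, t = T, p = F, the left side is true but the right side is false.

(←) This fails. Under r = T, u = F, t = F, p = F, the left side is false but the right side is true.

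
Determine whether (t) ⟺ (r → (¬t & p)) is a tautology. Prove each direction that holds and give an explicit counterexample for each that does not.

Forward direction. This fails. Under r = T, p = F, t = T, the left side is true but the right side is false.

Converse. This fails. Under r = F, p = F, t = F, the left side is false but the right side is true.

Neither implication holds.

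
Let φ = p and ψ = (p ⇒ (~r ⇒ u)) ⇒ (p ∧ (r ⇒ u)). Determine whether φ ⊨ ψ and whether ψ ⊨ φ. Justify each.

Only the converse holds.

(←) Assume the antecedent. If p is true, p reduces to true regardless of the other variables. If p is false, the antecedent cannot hold. Either way p holds.

(→) This fails. Under p = T, u = F, r = T, the left side is true but the right side is false.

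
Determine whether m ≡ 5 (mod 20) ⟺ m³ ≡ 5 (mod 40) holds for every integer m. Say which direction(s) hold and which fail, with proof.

[⇒] This fails: take m = 25. Then 25 ≡ 5 (mod 20), but 25³ = 15625 ≡ 25 (mod 40), not 5.

[⇐] Conversely, the residues r modulo 40 with r³ ≡ 5 (mod 40) are exactly {5}, and each is ≡ 5 (mod 20).

Only the converse holds.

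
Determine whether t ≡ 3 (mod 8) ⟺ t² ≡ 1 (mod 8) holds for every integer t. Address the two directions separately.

Only the forward direction holds.

[⇒] Suppose t ≡ 3 (mod 8). Write t = 8j + 3. Then (8j + 3)² = 64j² + 48j + 9 = 8(8j² + 6j + 1) + 1, so t² ≡ 1 (mod 8).

[⇐] This fails: take t = 1. Then 1² = 1 ≡ 1 (mod 8), yet 1 ≡ 1 (mod 8), not 3.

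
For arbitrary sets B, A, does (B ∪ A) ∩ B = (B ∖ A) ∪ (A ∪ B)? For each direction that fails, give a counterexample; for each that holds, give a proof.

(⊆) holds; (⊇) fails.

(⟹) Let x ∈ (B ∪ A) ∩ B. Then either x ∈ B and x ∉ A; or x ∈ B ∩ A. In each case x ∈ (B ∖ A) ∪ (A ∪ B), so (B ∪ A) ∩ B ⊆ (B ∖ A) ∪ (A ∪ B).

(⟸) This inclusion fails. Take B = ∅, A = {1}; then 1 ∈ (B ∖ A) ∪ (A ∪ B) but 1 ∉ (B ∪ A) ∩ B.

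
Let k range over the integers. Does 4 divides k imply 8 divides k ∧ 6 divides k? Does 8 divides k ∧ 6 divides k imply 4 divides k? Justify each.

The forward direction fails; the converse holds.

(⇒) This fails: take k = 4. Certainly 4 ∣ 4, but 8 ∤ 4.

(⇐) Suppose 8 ∣ k and 6 ∣ k. Any common multiple of 8 and 6 is a multiple of their lcm; here lcm(8, 6) = 8·6/gcd(8, 6) = 48/2 = 24, so 24 ∣ k. Since 4 ∣ 24, it follows that 4 ∣ k.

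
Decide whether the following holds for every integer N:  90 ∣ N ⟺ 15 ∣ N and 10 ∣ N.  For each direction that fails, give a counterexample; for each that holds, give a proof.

(⇐) This fails: take N = 30. Both 15 ∣ 30 and 10 ∣ 30, yet 30 is not a multiple of 90 (since 30 = 0·90 + 30), so 90 ∤ 30.

(⇒) If 90 ∣ N, write N = 90q. Since 90 = 6·15, N = 15·(6q), so 15 ∣ N; and since 90 = 9·10, N = 10·(9q), so 10 ∣ N.

Only the forward implication holds.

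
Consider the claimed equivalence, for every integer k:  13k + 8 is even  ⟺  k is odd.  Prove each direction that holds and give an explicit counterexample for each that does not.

Neither implication holds.

(⟹) This fails: k = 2 gives 13k + 8 = 34, which is even, but 2 is even, not odd.

(⟸) This also fails: k = 1 is odd, but 13k + 8 = 21 is odd, not even.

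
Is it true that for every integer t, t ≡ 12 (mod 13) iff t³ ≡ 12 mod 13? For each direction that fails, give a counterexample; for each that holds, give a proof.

(→) Suppose t ≡ 12 (mod 13). Write t = 13j + 12. Then (13j + 12)³ = 2197j³ + 6084j² + 5616j + 1728 = 13(169j³ + 468j² + 432j + 132) + 12, so t³ ≡ 12 (mod 13).

(←) This fails: take t = 4. Then 4³ = 64 ≡ 12 (mod 13), yet 4 ≡ 4 (mod 13), not 12.

The forward direction holds; the converse fails.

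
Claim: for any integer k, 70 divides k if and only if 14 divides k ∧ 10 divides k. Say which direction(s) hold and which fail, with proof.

[⇒] If 70 ∣ k, write k = 70q. Since 70 = 5·14, k = 14·(5q), so 14 ∣ k; and since 70 = 7·10, k = 10·(7q), so 10 ∣ k.

[⇐] Suppose 14 ∣ k and 10 ∣ k. Any common multiple of 14 and 10 is a multiple of their lcm; here lcm(14, 10) = 14·10/gcd(14, 10) = 140/2 = 70, so 70 ∣ k.

Equivalent; both directions hold.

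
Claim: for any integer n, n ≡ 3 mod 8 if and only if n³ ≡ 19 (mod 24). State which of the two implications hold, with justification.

(⇒) This fails: take n = 3. Then 3 ≡ 3 (mod 8), but 3³ = 27 ≡ 3 (mod 24), not 19.

(⇐) Conversely, the residues r modulo 24 with r³ ≡ 19 (mod 24) are exactly {19}, and each is ≡ 3 (mod 8).

Not equivalent: only (⇐) holds.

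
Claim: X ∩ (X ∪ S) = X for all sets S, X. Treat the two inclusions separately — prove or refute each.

Forward inclusion. Let x ∈ X ∩ (X ∪ S). Then either x ∈ X and x ∉ S; or x ∈ S ∩ X. In each case x ∈ X, so X ∩ (X ∪ S) ⊆ X.

Reverse inclusion. Let x ∈ X. Then either x ∈ X and x ∉ S; or x ∈ S ∩ X. In each case x ∈ X ∩ (X ∪ S), so X ⊆ X ∩ (X ∪ S).

Both inclusions hold.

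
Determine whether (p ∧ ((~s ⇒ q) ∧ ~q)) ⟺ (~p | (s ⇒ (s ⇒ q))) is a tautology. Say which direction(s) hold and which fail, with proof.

(⟹) This fails. Under p = T, s = T, q = F, the left side is true but the right side is false.

(⟸) This fails. Under p = F, s = F, q = F, the left side is false but the right side is true.

Neither direction holds.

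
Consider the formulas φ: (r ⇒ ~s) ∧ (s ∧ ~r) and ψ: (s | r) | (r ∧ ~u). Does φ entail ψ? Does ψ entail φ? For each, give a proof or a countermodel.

The forward direction holds; the converse fails.

Forward direction. Assume the antecedent. If u is true, the antecedent forces (u = T, s = T, r = F), and (s | r) | (r ∧ ~u) holds there. If u is false, the antecedent forces (u = F, s = T, r = F), and (s | r) | (r ∧ ~u) holds there. Either way (s | r) | (r ∧ ~u) holds.

Converse. This fails. Under u = F, s = F, r = T, the left side is false but the right side is true.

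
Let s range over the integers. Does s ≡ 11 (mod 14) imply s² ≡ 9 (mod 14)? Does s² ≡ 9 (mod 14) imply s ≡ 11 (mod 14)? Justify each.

(⇒) holds; (⇐) fails.

[⇒] Suppose s ≡ 11 (mod 14). Write s = 14j + 11. Then (14j + 11)² = 196j² + 308j + 121 = 14(14j² + 22j + 8) + 9, so s² ≡ 9 (mod 14).

[⇐] This fails: take s = 3. Then 3² = 9 ≡ 9 (mod 14), yet 3 ≡ 3 (mod 14), not 11.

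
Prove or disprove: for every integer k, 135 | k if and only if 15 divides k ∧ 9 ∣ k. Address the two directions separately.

Only the forward direction holds.

(⇒) If 135 ∣ k, write k = 135q. Since 135 = 9·15, k = 15·(9q), so 15 ∣ k; and since 135 = 15·9, k = 9·(15q), so 9 ∣ k.

(⇐) This fails: take k = 45. Both 15 ∣ 45 and 9 ∣ 45, yet 45 is not a multiple of 135 (since 45 = 0·135 + 45), so 135 ∤ 45.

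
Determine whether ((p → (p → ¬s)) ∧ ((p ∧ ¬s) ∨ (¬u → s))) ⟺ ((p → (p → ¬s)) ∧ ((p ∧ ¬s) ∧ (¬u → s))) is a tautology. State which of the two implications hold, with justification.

Only the converse holds.

Forward direction. This fails. Under p = T, u = F, s = F, the left side is true but the right side is false.

Converse. Assume the antecedent. If p is true, the antecedent forces (p = T, u = T, s = F), and the consequent holds there. If p is false, the antecedent cannot hold. Either way the consequent holds.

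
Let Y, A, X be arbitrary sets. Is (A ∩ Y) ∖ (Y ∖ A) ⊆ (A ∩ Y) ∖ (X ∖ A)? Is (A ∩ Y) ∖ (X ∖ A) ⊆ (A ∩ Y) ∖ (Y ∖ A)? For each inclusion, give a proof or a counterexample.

(⊇) Let x ∈ (A ∩ Y) ∖ (X ∖ A). Then either x ∈ Y ∩ A and x ∉ X; or x ∈ Y ∩ A ∩ X. In each case x ∈ (A ∩ Y) ∖ (Y ∖ A), so (A ∩ Y) ∖ (X ∖ A) ⊆ (A ∩ Y) ∖ (Y ∖ A).

(⊆) Let x ∈ (A ∩ Y) ∖ (Y ∖ A). Then either x ∈ Y ∩ A and x ∉ X; or x ∈ Y ∩ A ∩ X. In each case x ∈ (A ∩ Y) ∖ (X ∖ A), so (A ∩ Y) ∖ (Y ∖ A) ⊆ (A ∩ Y) ∖ (X ∖ A).

The two sets are equal.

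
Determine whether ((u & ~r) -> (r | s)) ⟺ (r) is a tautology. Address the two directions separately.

(←) Assume the antecedent. If s is true, (u & ~r) -> (r | s) reduces to true regardless of the other variables. If s is false, the antecedent forces (s = F, r = T, u = F) or (s = F, r = T, u = T), and (u & ~r) -> (r | s) holds there. Either way (u & ~r) -> (r | s) holds.

(→) This fails. Under s = F, r = F, u = F, the left side is true but the right side is false.

Only the reverse direction holds.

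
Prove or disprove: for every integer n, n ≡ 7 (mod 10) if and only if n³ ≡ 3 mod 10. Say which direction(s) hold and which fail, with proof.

[⇐] For the converse, argue contrapositively. If n ≢ 7 (mod 10), then n is congruent to one of 0, 1, 2, 3, 4, 5, 6, 8, 9 modulo 10, and these give n³ ≡ 0, 1, 8, 7, 4, 5, 6, 2, 9 respectively — never 3.

[⇒] Suppose n ≡ 7 (mod 10). Write n = 10j + 7. Then (10j + 7)³ = 1000j³ + 2100j² + 1470j + 343 = 10(100j³ + 210j² + 147j + 34) + 3, so n³ ≡ 3 (mod 10).

Both directions hold; the statement is true.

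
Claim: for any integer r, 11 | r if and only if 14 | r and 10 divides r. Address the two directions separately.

[⇒] This fails: take r = 11. Certainly 11 ∣ 11, but 14 ∤ 11.

[⇐] This fails: take r = 70. Both 14 ∣ 70 and 10 ∣ 70, yet 70 is not a multiple of 11 (since 70 = 6·11 + 4), so 11 ∤ 70.

Neither direction holds.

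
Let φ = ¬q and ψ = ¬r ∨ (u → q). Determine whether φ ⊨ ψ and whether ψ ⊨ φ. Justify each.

Forward direction. This fails. Under r = T, q = F, u = T, the left side is true but the right side is false.

Converse. This fails. Under r = F, q = T, u = F, the left side is false but the right side is true.

(⇒) fails and (⇐) fails.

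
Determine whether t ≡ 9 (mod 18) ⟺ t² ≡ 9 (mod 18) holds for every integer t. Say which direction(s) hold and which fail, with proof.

(⇒) holds; (⇐) fails.

[⇒] Suppose t ≡ 9 (mod 18). Write t = 18j + 9. Then (18j + 9)² = 324j² + 324j + 81 = 18(18j² + 18j + 4) + 9, so t² ≡ 9 (mod 18).

[⇐] This fails: take t = 3. Then 3² = 9 ≡ 9 (mod 18), yet 3 ≡ 3 (mod 18), not 9.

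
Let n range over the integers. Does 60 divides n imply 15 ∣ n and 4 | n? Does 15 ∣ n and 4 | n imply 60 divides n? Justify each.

Both directions hold.

(→) If 60 ∣ n, write n = 60q. Since 60 = 4·15, n = 15·(4q), so 15 ∣ n; and since 60 = 15·4, n = 4·(15q), so 4 ∣ n.

(←) Suppose 15 ∣ n and 4 ∣ n. Any common multiple of 15 and 4 is a multiple of their lcm; here gcd(15, 4) = 1, so lcm(15, 4) = 15·4 = 60, so 60 ∣ n.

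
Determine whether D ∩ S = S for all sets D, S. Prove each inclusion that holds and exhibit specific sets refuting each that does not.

(⊆) Let x ∈ D ∩ S. Then x ∈ D ∩ S, from which x ∈ S.

(⊇) This inclusion fails. Take D = ∅, S = {1}; then 1 ∈ S but 1 ∉ D ∩ S.

(⊆) holds; (⊇) fails.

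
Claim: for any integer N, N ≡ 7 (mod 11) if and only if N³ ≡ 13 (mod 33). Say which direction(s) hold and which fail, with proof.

(⟹) This fails: take N = 18. Then 18 ≡ 7 (mod 11), but 18³ = 5832 ≡ 24 (mod 33), not 13.

(⟸) Conversely, the residues r modulo 33 with r³ ≡ 13 (mod 33) are exactly {7}, and each is ≡ 7 (mod 11).

(⇒) fails; (⇐) holds.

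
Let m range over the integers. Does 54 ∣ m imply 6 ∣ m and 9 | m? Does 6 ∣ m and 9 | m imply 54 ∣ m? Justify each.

Forward direction. If 54 ∣ m, write m = 54q. Since 54 = 9·6, m = 6·(9q), so 6 ∣ m; and since 54 = 6·9, m = 9·(6q), so 9 ∣ m.

Converse. This fails: take m = 18. Both 6 ∣ 18 and 9 ∣ 18, yet 18 is not a multiple of 54 (since 18 = 0·54 + 18), so 54 ∤ 18.

Only the forward implication holds.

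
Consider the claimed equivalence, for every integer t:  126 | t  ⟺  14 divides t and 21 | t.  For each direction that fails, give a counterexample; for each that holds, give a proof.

The forward direction holds; the converse fails.

(⇒) If 126 ∣ t, write t = 126q. Since 126 = 9·14, t = 14·(9q), so 14 ∣ t; and since 126 = 6·21, t = 21·(6q), so 21 ∣ t.

(⇐) This fails: take t = 42. Both 14 ∣ 42 and 21 ∣ 42, yet 42 is not a multiple of 126 (since 42 = 0·126 + 42), so 126 ∤ 42.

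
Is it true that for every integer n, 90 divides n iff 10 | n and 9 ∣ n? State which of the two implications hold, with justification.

(→) If 90 ∣ n, write n = 90q. Since 90 = 9·10, n = 10·(9q), so 10 ∣ n; and since 90 = 10·9, n = 9·(10q), so 9 ∣ n.

(←) Suppose 10 ∣ n and 9 ∣ n. Any common multiple of 10 and 9 is a multiple of their lcm; here gcd(10, 9) = 1, so lcm(10, 9) = 10·9 = 90, so 90 ∣ n.

Both directions hold; the statement is true.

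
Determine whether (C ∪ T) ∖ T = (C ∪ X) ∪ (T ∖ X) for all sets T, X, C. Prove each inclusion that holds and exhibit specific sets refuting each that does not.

Only the forward inclusion holds.

(⟹) Let x ∈ (C ∪ T) ∖ T. Then either x ∈ C and x ∉ T, X; or x ∈ X ∩ C and x ∉ T. In each case x ∈ (C ∪ X) ∪ (T ∖ X), so (C ∪ T) ∖ T ⊆ (C ∪ X) ∪ (T ∖ X).

(⟸) This inclusion fails. Take T = {1}, X = ∅, C = ∅; then 1 ∈ (C ∪ X) ∪ (T ∖ X) but 1 ∉ (C ∪ T) ∖ T.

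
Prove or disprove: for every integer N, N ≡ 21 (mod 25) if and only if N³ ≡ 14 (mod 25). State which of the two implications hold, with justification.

(⇒) This fails: take N = 21. Then 21 ≡ 21 (mod 25), but 21³ = 9261 ≡ 11 (mod 25), not 14.

(⇐) This fails: take N = 4. Then 4³ = 64 ≡ 14 (mod 25), yet 4 ≡ 4 (mod 25), not 21.

Neither implication holds.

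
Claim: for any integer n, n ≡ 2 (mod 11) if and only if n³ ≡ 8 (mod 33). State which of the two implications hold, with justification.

Not equivalent: only (⇐) holds.

(⟹) This fails: take n = 13. Then 13 ≡ 2 (mod 11), but 13³ = 2197 ≡ 19 (mod 33), not 8.

(⟸) Conversely, the residues r modulo 33 with r³ ≡ 8 (mod 33) are exactly {2}, and each is ≡ 2 (mod 11).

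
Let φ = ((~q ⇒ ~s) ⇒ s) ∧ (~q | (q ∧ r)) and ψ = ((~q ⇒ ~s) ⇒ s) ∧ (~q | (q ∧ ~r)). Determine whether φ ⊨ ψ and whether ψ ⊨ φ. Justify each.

[⇒] This fails. Under q = T, r = T, s = T, the left side is true but the right side is false.

[⇐] This fails. Under q = T, r = F, s = T, the left side is false but the right side is true.

(⇒) fails and (⇐) fails.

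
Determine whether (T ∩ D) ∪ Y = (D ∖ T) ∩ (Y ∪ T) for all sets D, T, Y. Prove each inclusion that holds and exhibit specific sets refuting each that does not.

Only the reverse inclusion holds.

(⟹) This inclusion fails. Take D = {1}, T = {1}, Y = ∅; then 1 ∈ (T ∩ D) ∪ Y but 1 ∉ (D ∖ T) ∩ (Y ∪ T).

(⟸) Let x ∈ (D ∖ T) ∩ (Y ∪ T). Then x ∈ D ∩ Y and x ∉ T, from which x ∈ (T ∩ D) ∪ Y.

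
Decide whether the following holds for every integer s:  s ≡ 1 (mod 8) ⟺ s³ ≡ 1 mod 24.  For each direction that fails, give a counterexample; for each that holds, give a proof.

(⇐) The residues r modulo 24 with r³ ≡ 1 (mod 24) are exactly {1}, and each is ≡ 1 (mod 8).

(⇒) This fails: take s = 9. Then 9 ≡ 1 (mod 8), but 9³ = 729 ≡ 9 (mod 24), not 1.

Only the reverse direction holds.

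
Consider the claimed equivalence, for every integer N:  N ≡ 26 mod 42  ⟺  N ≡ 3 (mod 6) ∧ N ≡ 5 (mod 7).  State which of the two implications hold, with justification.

(⇒) This fails: N = 26 gives 26 ≡ 26 (mod 42) but 26 ≡ 2 (mod 6), so the conjunction on the right does not hold.

(⇐) This fails: N = 33 satisfies both congruences on the right (33 ≡ 3 mod 6 and 33 ≡ 5 mod 7) yet 33 ≡ 33 (mod 42), not 26.

Neither implication holds.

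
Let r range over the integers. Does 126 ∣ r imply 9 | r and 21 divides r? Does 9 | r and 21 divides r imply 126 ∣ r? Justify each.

Only the forward implication holds.

(⟸) This fails: take r = 63. Both 9 ∣ 63 and 21 ∣ 63, yet 63 is not a multiple of 126 (since 63 = 0·126 + 63), so 126 ∤ 63.

(⟹) If 126 ∣ r, write r = 126q. Since 126 = 14·9, r = 9·(14q), so 9 ∣ r; and since 126 = 6·21, r = 21·(6q), so 21 ∣ r.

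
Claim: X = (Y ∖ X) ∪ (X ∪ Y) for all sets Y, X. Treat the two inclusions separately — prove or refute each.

Forward inclusion. Let x ∈ X. Then either x ∈ X and x ∉ Y; or x ∈ Y ∩ X. In each case x ∈ (Y ∖ X) ∪ (X ∪ Y), so X ⊆ (Y ∖ X) ∪ (X ∪ Y).

Reverse inclusion. This inclusion fails. Take Y = {1}, X = ∅; then 1 ∈ (Y ∖ X) ∪ (X ∪ Y) but 1 ∉ X.

(⊆) holds; (⊇) fails.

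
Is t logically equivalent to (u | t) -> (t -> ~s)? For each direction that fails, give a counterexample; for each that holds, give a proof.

Forward direction. This fails. Under t = T, s = T, u = F, the left side is true but the right side is false.

Converse. This fails. Under t = F, s = F, u = F, the left side is false but the right side is true.

Neither implication holds.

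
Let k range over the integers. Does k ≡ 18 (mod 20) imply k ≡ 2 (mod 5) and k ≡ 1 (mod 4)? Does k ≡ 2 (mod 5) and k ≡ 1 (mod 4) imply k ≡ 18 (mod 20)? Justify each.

Neither implication holds.

(→) This fails: k = 18 gives 18 ≡ 18 (mod 20) but 18 ≡ 3 (mod 5), so the conjunction on the right does not hold.

(←) This fails: k = 17 satisfies both congruences on the right (17 ≡ 2 mod 5 and 17 ≡ 1 mod 4) yet 17 ≡ 17 (mod 20), not 18.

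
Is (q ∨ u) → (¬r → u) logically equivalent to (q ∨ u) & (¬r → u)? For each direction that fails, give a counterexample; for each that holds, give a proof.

Not equivalent: only (⇐) holds.

(⇐) Assume the antecedent. If r is true, (q ∨ u) → (¬r → u) reduces to true regardless of the other variables. If r is false, the antecedent forces (r = F, u = T, q = F) or (r = F, u = T, q = T), and (q ∨ u) → (¬r → u) holds there. Either way (q ∨ u) → (¬r → u) holds.

(⇒) This fails. Under r = F, u = F, q = F, the left side is true but the right side is false.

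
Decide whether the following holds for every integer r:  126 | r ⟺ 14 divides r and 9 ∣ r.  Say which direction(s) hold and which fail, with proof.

Both implications hold.

(⟸) Suppose 14 ∣ r and 9 ∣ r. Any common multiple of 14 and 9 is a multiple of their lcm; here gcd(14, 9) = 1, so lcm(14, 9) = 14·9 = 126, so 126 ∣ r.

(⟹) If 126 ∣ r, write r = 126q. Since 126 = 9·14, r = 14·(9q), so 14 ∣ r; and since 126 = 14·9, r = 9·(14q), so 9 ∣ r.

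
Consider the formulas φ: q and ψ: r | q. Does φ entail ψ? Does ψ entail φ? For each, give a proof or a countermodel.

Only the forward direction holds.

(←) This fails. Under r = T, q = F, the left side is false but the right side is true.

(→) Assume the antecedent. If r is true, r | q reduces to true regardless of the other variables. If r is false, the antecedent forces (r = F, q = T), and r | q holds there. Either way r | q holds.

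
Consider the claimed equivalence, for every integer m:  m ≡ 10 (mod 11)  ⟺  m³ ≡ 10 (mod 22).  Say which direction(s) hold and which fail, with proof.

Only the converse holds.

(⟸) The residues r modulo 22 with r³ ≡ 10 (mod 22) are exactly {10}, and each is ≡ 10 (mod 11).

(⟹) This fails: take m = 21. Then 21 ≡ 10 (mod 11), but 21³ = 9261 ≡ 21 (mod 22), not 10.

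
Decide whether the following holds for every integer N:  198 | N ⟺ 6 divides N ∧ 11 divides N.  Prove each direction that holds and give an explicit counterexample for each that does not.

[⇐] This fails: take N = 66. Both 6 ∣ 66 and 11 ∣ 66, yet 66 is not a multiple of 198 (since 66 = 0·198 + 66), so 198 ∤ 66.

[⇒] If 198 ∣ N, write N = 198q. Since 198 = 33·6, N = 6·(33q), so 6 ∣ N; and since 198 = 18·11, N = 11·(18q), so 11 ∣ N.

Not equivalent: only (⇒) holds.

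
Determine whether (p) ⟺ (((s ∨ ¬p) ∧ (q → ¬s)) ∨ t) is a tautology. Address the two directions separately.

Both directions fail.

[⇒] This fails. Under t = F, s = F, q = F, p = T, the left side is true but the right side is false.

[⇐] This fails. Under t = F, s = F, q = F, p = F, the left side is false but the right side is true.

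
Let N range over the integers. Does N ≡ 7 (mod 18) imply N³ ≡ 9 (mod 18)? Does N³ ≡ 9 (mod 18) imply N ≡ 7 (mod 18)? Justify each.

Forward direction. This fails: take N = 7. Then 7 ≡ 7 (mod 18), but 7³ = 343 ≡ 1 (mod 18), not 9.

Converse. This fails: take N = 3. Then 3³ = 27 ≡ 9 (mod 18), yet 3 ≡ 3 (mod 18), not 7.

(⇒) fails and (⇐) fails.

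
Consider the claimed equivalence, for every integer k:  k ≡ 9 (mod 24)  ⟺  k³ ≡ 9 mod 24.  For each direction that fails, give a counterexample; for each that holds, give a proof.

(⟸) Suppose k³ ≡ 9 (mod 24). The only residue r in {0, …, 23} with r³ ≡ 9 (mod 24) is r = 9, so k ≡ 9 (mod 24).

(⟹) Suppose k ≡ 9 (mod 24). Write k = 24j + 9. Then (24j + 9)³ = 13824j³ + 15552j² + 5832j + 729 = 24(576j³ + 648j² + 243j + 30) + 9, so k³ ≡ 9 (mod 24).

Equivalent; both directions hold.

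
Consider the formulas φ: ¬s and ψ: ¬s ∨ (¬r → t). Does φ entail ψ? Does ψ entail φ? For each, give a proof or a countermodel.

(⇒) Assume the antecedent. If s is true, the antecedent cannot hold. If s is false, ¬s ∨ (¬r → t) reduces to true regardless of the other variables. Either way ¬s ∨ (¬r → t) holds.

(⇐) This fails. Under s = T, r = T, t = F, the left side is false but the right side is true.

Only the forward direction holds.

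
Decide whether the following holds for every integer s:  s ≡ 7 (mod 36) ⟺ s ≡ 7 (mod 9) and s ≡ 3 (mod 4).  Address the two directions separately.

(→) Suppose s ≡ 7 (mod 36); write s = 36j + 7. Since 9 ∣ 36, reducing mod 9 gives s ≡ 7 (mod 9); since 4 ∣ 36, reducing mod 4 gives s ≡ 7 ≡ 3 (mod 4).

(←) Conversely, if s ≡ 7 (mod 9) and s ≡ 3 (mod 4), then by the Chinese remainder theorem s ≡ 7 (mod 36). This is exactly s ≡ 7 (mod 36).

Both directions hold; the statement is true.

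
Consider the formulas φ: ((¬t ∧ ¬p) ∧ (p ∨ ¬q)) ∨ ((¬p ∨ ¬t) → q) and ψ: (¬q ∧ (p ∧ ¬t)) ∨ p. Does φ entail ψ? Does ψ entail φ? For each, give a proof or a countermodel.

(⟹) This fails. Under q = F, p = F, t = F, the left side is true but the right side is false.

(⟸) This fails. Under q = F, p = T, t = F, the left side is false but the right side is true.

(⇒) fails and (⇐) fails.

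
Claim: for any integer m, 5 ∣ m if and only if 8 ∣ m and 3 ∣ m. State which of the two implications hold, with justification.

(⟹) This fails: take m = 5. Certainly 5 ∣ 5, but 8 ∤ 5.

(⟸) This fails: take m = 24. Both 8 ∣ 24 and 3 ∣ 24, yet 24 is not a multiple of 5 (since 24 = 4·5 + 4), so 5 ∤ 24.

(⇒) fails and (⇐) fails.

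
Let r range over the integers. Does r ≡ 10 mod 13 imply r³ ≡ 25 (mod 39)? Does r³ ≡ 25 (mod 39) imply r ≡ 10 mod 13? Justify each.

Both directions fail.

(→) This fails: take r = 23. Then 23 ≡ 10 (mod 13), but 23³ = 12167 ≡ 38 (mod 39), not 25.

(←) This fails: take r = 4. Then 4³ = 64 ≡ 25 (mod 39), yet 4 ≡ 4 (mod 13), not 10.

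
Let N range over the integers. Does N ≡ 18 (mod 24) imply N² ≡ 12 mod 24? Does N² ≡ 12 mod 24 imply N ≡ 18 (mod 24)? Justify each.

(⟹) Suppose N ≡ 18 (mod 24). Write N = 24j + 18. Then (24j + 18)² = 576j² + 864j + 324 = 24(24j² + 36j + 13) + 12, so N² ≡ 12 (mod 24).

(⟸) This fails: take N = 6. Then 6² = 36 ≡ 12 (mod 24), yet 6 ≡ 6 (mod 24), not 18.

Not equivalent: only (⇒) holds.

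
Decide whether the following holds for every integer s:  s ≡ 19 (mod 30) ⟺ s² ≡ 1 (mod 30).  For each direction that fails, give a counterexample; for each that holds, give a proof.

(→) Suppose s ≡ 19 (mod 30). Write s = 30j + 19. Then (30j + 19)² = 900j² + 1140j + 361 = 30(30j² + 38j + 12) + 1, so s² ≡ 1 (mod 30).

(←) This fails: take s = 1. Then 1² = 1 ≡ 1 (mod 30), yet 1 ≡ 1 (mod 30), not 19.

Only the forward direction holds.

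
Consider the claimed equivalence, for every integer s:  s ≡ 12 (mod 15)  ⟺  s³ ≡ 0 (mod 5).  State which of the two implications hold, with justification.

[⇒] This fails: take s = 12. Then 12 ≡ 12 (mod 15), but 12³ = 1728 ≡ 3 (mod 5), not 0.

[⇐] This fails: take s = 0. Then 0³ = 0 ≡ 0 (mod 5), yet 0 ≡ 0 (mod 15), not 12.

Neither direction holds.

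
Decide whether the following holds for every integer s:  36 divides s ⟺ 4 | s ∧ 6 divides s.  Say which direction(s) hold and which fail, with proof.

The forward direction holds; the converse fails.

Forward direction. If 36 ∣ s, write s = 36q. Since 36 = 9·4, s = 4·(9q), so 4 ∣ s; and since 36 = 6·6, s = 6·(6q), so 6 ∣ s.

Converse. This fails: take s = 12. Both 4 ∣ 12 and 6 ∣ 12, yet 12 is not a multiple of 36 (since 12 = 0·36 + 12), so 36 ∤ 12.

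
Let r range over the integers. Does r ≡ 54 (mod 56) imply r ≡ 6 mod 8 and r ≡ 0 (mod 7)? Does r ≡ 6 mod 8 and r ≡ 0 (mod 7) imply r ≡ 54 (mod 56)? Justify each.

Neither direction holds.

(⟹) This fails: r = 54 gives 54 ≡ 54 (mod 56) but 54 ≡ 5 (mod 7), so the conjunction on the right does not hold.

(⟸) This fails: r = 14 satisfies both congruences on the right (14 ≡ 6 mod 8 and 14 ≡ 0 mod 7) yet 14 ≡ 14 (mod 56), not 54.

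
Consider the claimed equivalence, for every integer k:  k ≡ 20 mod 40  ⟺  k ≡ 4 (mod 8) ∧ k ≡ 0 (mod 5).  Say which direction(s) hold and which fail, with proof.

(⇐) If k ≡ 4 (mod 8) and k ≡ 0 (mod 5), then by the Chinese remainder theorem k ≡ 20 (mod 40). This is exactly k ≡ 20 (mod 40).

(⇒) Suppose k ≡ 20 (mod 40); write k = 40j + 20. Since 8 ∣ 40, reducing mod 8 gives k ≡ 20 ≡ 4 (mod 8); since 5 ∣ 40, reducing mod 5 gives k ≡ 20 ≡ 0 (mod 5).

Equivalent; both directions hold.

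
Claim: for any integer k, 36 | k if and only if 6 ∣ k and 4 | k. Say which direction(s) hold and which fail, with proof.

[⇒] If 36 ∣ k, write k = 36q. Since 36 = 6·6, k = 6·(6q), so 6 ∣ k; and since 36 = 9·4, k = 4·(9q), so 4 ∣ k.

[⇐] This fails: take k = 12. Both 6 ∣ 12 and 4 ∣ 12, yet 12 is not a multiple of 36 (since 12 = 0·36 + 12), so 36 ∤ 12.

(⇒) holds; (⇐) fails.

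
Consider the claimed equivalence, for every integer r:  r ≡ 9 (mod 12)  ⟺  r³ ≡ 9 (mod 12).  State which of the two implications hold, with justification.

(⟹) Suppose r ≡ 9 (mod 12). Write r = 12j + 9. Then (12j + 9)³ = 1728j³ + 3888j² + 2916j + 729 = 12(144j³ + 324j² + 243j + 60) + 9, so r³ ≡ 9 (mod 12).

(⟸) For the converse, argue contrapositively. If r ≢ 9 (mod 12), then r is congruent to one of 0, 1, 2, 3, 4, 5, 6, 7, 8, 10, 11 modulo 12, and these give r³ ≡ 0, 1, 8, 3, 4, 5, 0, 7, 8, 4, 11 respectively — never 9.

Both directions hold.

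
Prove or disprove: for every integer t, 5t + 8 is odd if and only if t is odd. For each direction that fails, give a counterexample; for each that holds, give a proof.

(⇒) Suppose 5t + 8 is odd. Since 5 is odd, 5t and t have the same parity, so 5t + 8 ≡ t + 8 (mod 2). As 8 is even, 5t + 8 is odd exactly when t is odd. Thus t is odd.

(⇐) Conversely, suppose t is odd; write t = 2j + 1. Then 5t + 8 = 5·(2j + 1) + 8 = 2·5j + 13, which is odd.

Both directions hold; the statement is true.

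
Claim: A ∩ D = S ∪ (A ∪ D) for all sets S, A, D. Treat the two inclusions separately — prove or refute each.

(⊆) holds; (⊇) fails.

Forward inclusion. Let x ∈ A ∩ D. Then either x ∈ A ∩ D and x ∉ S; or x ∈ S ∩ A ∩ D. In each case x ∈ S ∪ (A ∪ D), so A ∩ D ⊆ S ∪ (A ∪ D).

Reverse inclusion. This inclusion fails. Take S = {1}, A = ∅, D = ∅; then 1 ∈ S ∪ (A ∪ D) but 1 ∉ A ∩ D.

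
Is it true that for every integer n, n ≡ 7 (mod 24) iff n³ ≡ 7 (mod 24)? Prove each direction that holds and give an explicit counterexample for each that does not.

(⇒) Suppose n ≡ 7 (mod 24). Write n = 24j + 7. Then (24j + 7)³ = 13824j³ + 12096j² + 3528j + 343 = 24(576j³ + 504j² + 147j + 14) + 7, so n³ ≡ 7 (mod 24).

(⇐) Conversely, suppose n³ ≡ 7 (mod 24). The only residue r in {0, …, 23} with r³ ≡ 7 (mod 24) is r = 7, so n ≡ 7 (mod 24).

Equivalent; both directions hold.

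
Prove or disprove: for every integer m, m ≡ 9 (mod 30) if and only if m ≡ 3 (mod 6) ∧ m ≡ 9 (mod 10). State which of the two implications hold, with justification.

Both directions hold.

(⇐) If m ≡ 3 (mod 6) and m ≡ 9 (mod 10), then by the Chinese remainder theorem m ≡ 9 (mod 30). This is exactly m ≡ 9 (mod 30).

(⇒) Suppose m ≡ 9 (mod 30); write m = 30j + 9. Since 6 ∣ 30, reducing mod 6 gives m ≡ 9 ≡ 3 (mod 6); since 10 ∣ 30, reducing mod 10 gives m ≡ 9 (mod 10).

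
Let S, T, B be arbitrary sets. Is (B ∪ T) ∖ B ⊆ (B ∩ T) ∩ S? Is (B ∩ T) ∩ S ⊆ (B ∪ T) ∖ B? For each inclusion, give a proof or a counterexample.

(⊆) This inclusion fails. Take S = ∅, T = {1}, B = ∅; then 1 ∈ (B ∪ T) ∖ B but 1 ∉ (B ∩ T) ∩ S.

(⊇) This inclusion fails. Take S = {1}, T = {1}, B = {1}; then 1 ∈ (B ∩ T) ∩ S but 1 ∉ (B ∪ T) ∖ B.

Both inclusions fail.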